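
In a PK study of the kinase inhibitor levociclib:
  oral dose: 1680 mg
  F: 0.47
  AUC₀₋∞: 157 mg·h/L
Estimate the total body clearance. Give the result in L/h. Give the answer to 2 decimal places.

5.03 L/h

CL = F·Dose / AUC = 0.47 × 1680 / 157 = 5.029 L/h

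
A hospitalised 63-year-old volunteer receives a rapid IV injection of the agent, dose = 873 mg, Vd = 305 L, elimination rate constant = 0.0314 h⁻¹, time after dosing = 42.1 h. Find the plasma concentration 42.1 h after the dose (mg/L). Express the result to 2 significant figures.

C₀ = Dose / Vd = 873.0 / 305 = 2.862 mg/L
C = C₀ · e^(−k·t) = 2.862 × e^(−0.03140 × 42.1)
  = 2.862 × 0.2666 = 0.7630 mg/L

0.76 mg/L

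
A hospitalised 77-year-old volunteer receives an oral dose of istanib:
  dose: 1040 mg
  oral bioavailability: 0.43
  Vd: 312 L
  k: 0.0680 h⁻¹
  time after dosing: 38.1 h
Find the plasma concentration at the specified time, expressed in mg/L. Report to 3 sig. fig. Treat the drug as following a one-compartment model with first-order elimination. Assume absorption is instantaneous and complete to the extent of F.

0.107 mg/L

Amount reaching circulation = F × Dose = 0.43 × 1040 = 447.2 mg
C₀ = F·Dose / Vd = 447.2 / 312 = 1.433 mg/L
C = C₀ · e^(−k·t) = 1.433 × e^(−0.06800 × 38.1)
  = 1.433 × 0.07496 = 0.1074 mg/L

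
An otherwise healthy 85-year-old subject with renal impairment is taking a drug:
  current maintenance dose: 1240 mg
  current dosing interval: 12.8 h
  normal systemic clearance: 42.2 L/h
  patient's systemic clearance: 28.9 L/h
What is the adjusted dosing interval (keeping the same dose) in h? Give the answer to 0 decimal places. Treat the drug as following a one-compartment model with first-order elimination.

19 h

To keep the same average steady-state level, dosing rate must scale with clearance.
CL ratio = 28.9 / 42.2 = 0.6848
New interval (same dose) = 12.8 / 0.6848 = 18.69 h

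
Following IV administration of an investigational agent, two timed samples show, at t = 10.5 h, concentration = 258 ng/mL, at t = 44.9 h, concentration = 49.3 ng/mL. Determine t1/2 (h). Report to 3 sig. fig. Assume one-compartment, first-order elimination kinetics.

k = ln(C₁/C₂) / (t₂ − t₁) = ln(258/49.3) / (44.9 − 10.5)
  = 1.655 / 34.40 = 0.04811 h⁻¹
t½ = ln2 / k = 0.693147 / 0.04811 = 14.41 h

14.4 h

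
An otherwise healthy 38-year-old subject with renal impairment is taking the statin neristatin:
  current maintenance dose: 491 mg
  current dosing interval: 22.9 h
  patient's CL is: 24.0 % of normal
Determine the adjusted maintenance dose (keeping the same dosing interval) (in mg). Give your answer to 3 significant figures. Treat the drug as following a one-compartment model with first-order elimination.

118 mg

To keep the same average steady-state level, dosing rate must scale with clearance.
CL ratio = 24.0 / 100 = 0.2400
New dose (same interval) = 491 × 0.2400 = 117.8 mg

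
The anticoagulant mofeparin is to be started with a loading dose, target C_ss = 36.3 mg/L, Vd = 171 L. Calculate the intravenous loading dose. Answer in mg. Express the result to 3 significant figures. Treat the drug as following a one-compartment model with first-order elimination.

LD = Css × Vd = 36.3 × 171 = 6207 mg

6210 mg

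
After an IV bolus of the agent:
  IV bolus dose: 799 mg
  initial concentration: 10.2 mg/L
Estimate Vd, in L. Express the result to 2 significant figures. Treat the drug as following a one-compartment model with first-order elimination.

Vd = Dose / C₀ = 799.0 / 10.2 = 78.33 L

78 L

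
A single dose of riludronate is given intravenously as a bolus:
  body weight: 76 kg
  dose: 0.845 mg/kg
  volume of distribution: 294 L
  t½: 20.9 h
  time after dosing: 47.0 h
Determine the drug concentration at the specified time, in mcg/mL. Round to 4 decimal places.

0.0460 mcg/mL

Total dose = 0.845 × 76 = 64.22 mg
C₀ = Dose / Vd = 64.22 / 294 = 0.2184 mg/L
k = ln2 / t½ = 0.693147 / 20.9 = 0.03316 h⁻¹
C = C₀ · e^(−k·t) = 0.2184 × e^(−0.03316 × 47.0)
  = 0.2184 × 0.2104 = 0.04595 mg/L
(0.04595 mg/L = 0.04595 mcg/mL)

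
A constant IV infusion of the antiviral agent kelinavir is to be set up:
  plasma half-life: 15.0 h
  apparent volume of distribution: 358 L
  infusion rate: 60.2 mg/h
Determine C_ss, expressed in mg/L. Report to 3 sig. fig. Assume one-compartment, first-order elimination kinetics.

k = ln2 / t½ = 0.693147 / 15.0 = 0.04621 h⁻¹
CL = k × Vd = 0.04621 × 358 = 16.54 L/h
At steady state Css = R₀ / CL = 60.2 / 16.54 = 3.640 mg/L

3.64 mg/L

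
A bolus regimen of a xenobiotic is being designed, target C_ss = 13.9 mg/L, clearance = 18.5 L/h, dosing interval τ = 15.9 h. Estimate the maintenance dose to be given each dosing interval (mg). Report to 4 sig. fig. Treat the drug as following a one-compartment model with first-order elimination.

4089 mg

At steady state, Dose/τ = Css × CL.
Dose = Css × CL × τ = 13.9 × 18.50 × 15.9 = 4089 mg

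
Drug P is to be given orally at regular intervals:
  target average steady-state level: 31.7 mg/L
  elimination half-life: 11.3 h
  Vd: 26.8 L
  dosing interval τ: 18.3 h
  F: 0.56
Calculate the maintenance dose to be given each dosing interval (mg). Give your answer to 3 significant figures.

1700 mg

k = ln2 / t½ = 0.693147 / 11.3 = 0.06134 h⁻¹
CL = k × Vd = 0.06134 × 26.8 = 1.644 L/h
At steady state, F × (Dose/τ) = Css × CL.
Dose = Css × CL × τ / F = 31.7 × 1.644 × 18.3 / 0.56 = 1703 mg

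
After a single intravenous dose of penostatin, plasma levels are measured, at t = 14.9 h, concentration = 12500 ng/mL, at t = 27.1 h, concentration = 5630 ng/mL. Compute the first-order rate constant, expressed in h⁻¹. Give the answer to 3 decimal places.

0.065 h⁻¹

k = ln(C₁/C₂) / (t₂ − t₁) = ln(12500/5630) / (27.1 − 14.9)
  = 0.7976 / 12.20 = 0.06538 h⁻¹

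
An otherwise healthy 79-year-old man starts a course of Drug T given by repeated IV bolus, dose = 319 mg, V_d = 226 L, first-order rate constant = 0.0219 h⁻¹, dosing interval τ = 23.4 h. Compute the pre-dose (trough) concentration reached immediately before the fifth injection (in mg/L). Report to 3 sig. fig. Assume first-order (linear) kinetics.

1.84 mg/L

C₀ per dose = Dose / Vd = 319 / 226 = 1.412 mg/L
Fraction remaining after one interval: r = e^(−kτ) = e^(−0.02190 × 23.4) = 0.5990
Before dose 5, 4 doses have been given (aged 1τ, 2τ, 3τ, 4τ).
C_trough = C₀ × (r + r² + … + r^4) = C₀ × r(1−r^4)/(1−r)
        = 1.412 × 0.5990 × (1 − 0.1287) / (1 − 0.5990) = 1.838 mg/L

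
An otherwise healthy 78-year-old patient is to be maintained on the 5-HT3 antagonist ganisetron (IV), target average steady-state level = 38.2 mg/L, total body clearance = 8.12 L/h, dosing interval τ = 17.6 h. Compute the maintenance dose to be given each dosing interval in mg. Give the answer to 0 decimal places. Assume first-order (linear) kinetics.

At steady state, Dose/τ = Css × CL.
Dose = Css × CL × τ = 38.2 × 8.120 × 17.6 = 5459 mg

5459 mg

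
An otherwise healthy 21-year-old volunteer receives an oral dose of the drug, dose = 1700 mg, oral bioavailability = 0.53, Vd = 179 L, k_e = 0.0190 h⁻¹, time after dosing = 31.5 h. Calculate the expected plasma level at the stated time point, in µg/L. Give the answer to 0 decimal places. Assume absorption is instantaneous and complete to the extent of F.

Amount reaching circulation = F × Dose = 0.53 × 1700 = 901.0 mg
C₀ = F·Dose / Vd = 901.0 / 179 = 5.034 mg/L
C = C₀ · e^(−k·t) = 5.034 × e^(−0.01900 × 31.5)
  = 5.034 × 0.5496 = 2.767 mg/L
Convert: 2.767 mg/L × 1000 = 2767 µg/L

2767 µg/L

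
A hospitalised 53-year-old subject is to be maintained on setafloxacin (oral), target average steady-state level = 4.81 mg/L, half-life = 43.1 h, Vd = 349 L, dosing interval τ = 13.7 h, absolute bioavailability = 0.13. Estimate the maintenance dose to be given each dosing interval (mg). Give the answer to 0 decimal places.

k = ln2 / t½ = 0.693147 / 43.1 = 0.01608 h⁻¹
CL = k × Vd = 0.01608 × 349 = 5.612 L/h
At steady state, F × (Dose/τ) = Css × CL.
Dose = Css × CL × τ / F = 4.81 × 5.612 × 13.7 / 0.13 = 2845 mg

2845 mg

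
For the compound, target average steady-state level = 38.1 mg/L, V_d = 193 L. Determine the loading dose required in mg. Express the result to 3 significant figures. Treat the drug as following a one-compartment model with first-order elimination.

LD = Css × Vd = 38.1 × 193 = 7353 mg

7350 mg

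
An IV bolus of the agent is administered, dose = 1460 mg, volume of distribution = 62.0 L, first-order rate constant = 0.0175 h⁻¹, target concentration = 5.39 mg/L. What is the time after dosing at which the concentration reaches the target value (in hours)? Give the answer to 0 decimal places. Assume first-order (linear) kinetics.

84 h

C₀ = Dose / Vd = 1460 / 62.0 = 23.55 mg/L
t = ln(C₀ / C) / k = ln(23.55 / 5.39) / 0.01750
  = ln(4.369) / 0.01750 = 1.475 / 0.01750 = 84.29 h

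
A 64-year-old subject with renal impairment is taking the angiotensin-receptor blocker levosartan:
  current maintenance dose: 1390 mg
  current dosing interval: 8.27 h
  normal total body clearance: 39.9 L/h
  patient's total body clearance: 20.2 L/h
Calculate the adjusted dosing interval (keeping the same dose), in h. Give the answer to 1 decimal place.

16.3 h

To keep the same average steady-state level, dosing rate must scale with clearance.
CL ratio = 20.2 / 39.9 = 0.5063
New interval (same dose) = 8.27 / 0.5063 = 16.33 h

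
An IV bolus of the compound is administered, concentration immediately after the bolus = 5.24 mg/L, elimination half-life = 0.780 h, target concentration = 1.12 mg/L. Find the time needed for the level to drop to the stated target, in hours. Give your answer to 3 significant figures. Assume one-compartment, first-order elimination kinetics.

k = ln2 / t½ = 0.693147 / 0.780 = 0.8887 h⁻¹
t = ln(C₀ / C) / k = ln(5.240 / 1.12) / 0.8887
  = ln(4.679) / 0.8887 = 1.543 / 0.8887 = 1.736 h

1.74 h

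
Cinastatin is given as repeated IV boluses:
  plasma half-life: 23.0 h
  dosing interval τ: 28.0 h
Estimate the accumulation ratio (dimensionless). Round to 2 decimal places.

1.75

k = ln2 / t½ = 0.693147 / 23.0 = 0.03014 h⁻¹
e^(−kτ) = e^(−0.03014 × 28.0) = 0.4300
Accumulation ratio R = 1 / (1 − e^(−kτ)) = 1 / (1 − 0.4300) = 1.754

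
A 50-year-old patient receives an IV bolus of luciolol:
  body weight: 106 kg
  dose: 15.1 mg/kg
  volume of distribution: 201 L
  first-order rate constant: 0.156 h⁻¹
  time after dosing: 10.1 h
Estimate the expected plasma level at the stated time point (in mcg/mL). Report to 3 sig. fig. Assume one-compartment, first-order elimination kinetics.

Total dose = 15.1 × 106 = 1601 mg
C₀ = Dose / Vd = 1601 / 201 = 7.965 mg/L
C = C₀ · e^(−k·t) = 7.965 × e^(−0.1560 × 10.1)
  = 7.965 × 0.2069 = 1.648 mg/L
(1.648 mg/L = 1.648 mcg/mL)

1.65 mcg/mL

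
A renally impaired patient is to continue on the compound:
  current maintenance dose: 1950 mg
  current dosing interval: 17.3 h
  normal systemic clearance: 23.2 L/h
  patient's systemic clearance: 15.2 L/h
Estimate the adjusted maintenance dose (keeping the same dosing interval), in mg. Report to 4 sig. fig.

1278 mg

To keep the same average steady-state level, dosing rate must scale with clearance.
CL ratio = 15.2 / 23.2 = 0.6552
New dose (same interval) = 1950 × 0.6552 = 1278 mg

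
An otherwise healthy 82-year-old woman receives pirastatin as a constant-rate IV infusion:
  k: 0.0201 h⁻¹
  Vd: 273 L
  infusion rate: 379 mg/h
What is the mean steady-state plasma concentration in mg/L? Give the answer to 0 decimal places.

69 mg/L

CL = k × Vd = 0.02010 × 273 = 5.487 L/h
At steady state Css = R₀ / CL = 379 / 5.487 = 69.07 mg/L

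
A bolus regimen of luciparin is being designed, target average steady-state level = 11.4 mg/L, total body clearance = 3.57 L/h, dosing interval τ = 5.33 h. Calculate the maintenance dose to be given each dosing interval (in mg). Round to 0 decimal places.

At steady state, Dose/τ = Css × CL.
Dose = Css × CL × τ = 11.4 × 3.570 × 5.33 = 216.9 mg

217 mg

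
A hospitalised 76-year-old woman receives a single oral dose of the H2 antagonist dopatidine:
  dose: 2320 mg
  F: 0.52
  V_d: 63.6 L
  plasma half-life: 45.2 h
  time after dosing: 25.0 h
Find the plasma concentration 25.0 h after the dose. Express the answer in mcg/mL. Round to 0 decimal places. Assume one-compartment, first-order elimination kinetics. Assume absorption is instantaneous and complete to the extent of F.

Amount reaching circulation = F × Dose = 0.52 × 2320 = 1206 mg
C₀ = F·Dose / Vd = 1206 / 63.6 = 18.96 mg/L
k = ln2 / t½ = 0.693147 / 45.2 = 0.01534 h⁻¹
C = C₀ · e^(−k·t) = 18.96 × e^(−0.01534 × 25.0)
  = 18.96 × 0.6815 = 12.92 mg/L
(12.92 mg/L = 12.92 mcg/mL)

13 mcg/mL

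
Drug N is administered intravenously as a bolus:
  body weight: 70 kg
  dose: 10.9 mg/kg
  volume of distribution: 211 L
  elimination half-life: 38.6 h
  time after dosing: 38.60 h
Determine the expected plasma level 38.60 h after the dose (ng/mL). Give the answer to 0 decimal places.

Total dose = 10.9 × 70 = 763.0 mg
C₀ = Dose / Vd = 763.0 / 211 = 3.616 mg/L
k = ln2 / t½ = 0.693147 / 38.6 = 0.01796 h⁻¹
t / t½ = 38.60 / 38.6 = 1 half-lives
C = C₀ × (1/2)^1 = 3.616 × 0.5000 = 1.808 mg/L
Convert: 1.808 mg/L × 1000 = 1808 ng/mL

1808 ng/mL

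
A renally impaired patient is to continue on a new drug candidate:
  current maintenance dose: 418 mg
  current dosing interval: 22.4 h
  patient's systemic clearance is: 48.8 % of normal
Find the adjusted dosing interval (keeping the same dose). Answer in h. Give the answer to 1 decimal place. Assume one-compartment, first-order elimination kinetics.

To keep the same average steady-state level, dosing rate must scale with clearance.
CL ratio = 48.8 / 100 = 0.4880
New interval (same dose) = 22.4 / 0.4880 = 45.90 h

45.9 h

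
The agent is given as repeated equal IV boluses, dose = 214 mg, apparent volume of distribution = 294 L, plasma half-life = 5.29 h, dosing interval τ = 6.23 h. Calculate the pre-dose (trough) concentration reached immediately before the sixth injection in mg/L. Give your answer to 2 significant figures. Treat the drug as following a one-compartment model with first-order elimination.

C₀ per dose = Dose / Vd = 214 / 294 = 0.7279 mg/L
k = ln2 / t½ = 0.693147 / 5.29 = 0.1310 h⁻¹
Fraction remaining after one interval: r = e^(−kτ) = e^(−0.1310 × 6.23) = 0.4421
Before dose 6, 5 doses have been given (aged 1τ, 2τ, 3τ, 4τ, 5τ).
C_trough = C₀ × (r + r² + … + r^5) = C₀ × r(1−r^5)/(1−r)
        = 0.7279 × 0.4421 × (1 − 0.01689) / (1 − 0.4421) = 0.5671 mg/L

0.57 mg/L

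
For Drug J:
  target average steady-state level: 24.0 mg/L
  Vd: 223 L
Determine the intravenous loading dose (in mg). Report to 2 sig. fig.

5400 mg

LD = Css × Vd = 24.0 × 223 = 5352 mg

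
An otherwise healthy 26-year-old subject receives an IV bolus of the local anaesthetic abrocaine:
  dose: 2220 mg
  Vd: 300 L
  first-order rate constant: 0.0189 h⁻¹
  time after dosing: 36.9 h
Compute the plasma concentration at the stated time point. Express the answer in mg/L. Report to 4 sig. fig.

C₀ = Dose / Vd = 2220 / 300 = 7.400 mg/L
C = C₀ · e^(−k·t) = 7.400 × e^(−0.01890 × 36.9)
  = 7.400 × 0.4979 = 3.684 mg/L

3.684 mg/L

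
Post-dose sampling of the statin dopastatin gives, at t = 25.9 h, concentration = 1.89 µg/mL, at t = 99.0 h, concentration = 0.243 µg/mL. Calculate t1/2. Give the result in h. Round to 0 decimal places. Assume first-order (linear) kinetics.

k = ln(C₁/C₂) / (t₂ − t₁) = ln(1.89/0.243) / (99.0 − 25.9)
  = 2.051 / 73.10 = 0.02806 h⁻¹
t½ = ln2 / k = 0.693147 / 0.02806 = 24.70 h

25 h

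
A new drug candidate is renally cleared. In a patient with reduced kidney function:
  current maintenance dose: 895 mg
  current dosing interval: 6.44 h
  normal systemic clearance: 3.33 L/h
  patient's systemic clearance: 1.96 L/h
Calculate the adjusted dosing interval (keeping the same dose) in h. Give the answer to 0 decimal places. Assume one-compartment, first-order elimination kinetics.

To keep the same average steady-state level, dosing rate must scale with clearance.
CL ratio = 1.96 / 3.33 = 0.5886
New interval (same dose) = 6.44 / 0.5886 = 10.94 h

11 h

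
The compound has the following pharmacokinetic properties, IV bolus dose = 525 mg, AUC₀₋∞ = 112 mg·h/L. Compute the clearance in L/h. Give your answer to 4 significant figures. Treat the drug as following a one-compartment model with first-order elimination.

CL = Dose / AUC = 525 / 112 = 4.688 L/h

4.688 L/h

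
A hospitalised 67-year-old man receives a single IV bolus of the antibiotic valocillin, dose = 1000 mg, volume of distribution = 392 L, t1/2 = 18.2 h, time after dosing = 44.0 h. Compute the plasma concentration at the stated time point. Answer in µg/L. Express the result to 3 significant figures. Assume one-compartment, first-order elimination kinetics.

477 µg/L

C₀ = Dose / Vd = 1000 / 392 = 2.551 mg/L
k = ln2 / t½ = 0.693147 / 18.2 = 0.03809 h⁻¹
C = C₀ · e^(−k·t) = 2.551 × e^(−0.03809 × 44.0)
  = 2.551 × 0.1871 = 0.4773 mg/L
Convert: 0.4773 mg/L × 1000 = 477.3 µg/L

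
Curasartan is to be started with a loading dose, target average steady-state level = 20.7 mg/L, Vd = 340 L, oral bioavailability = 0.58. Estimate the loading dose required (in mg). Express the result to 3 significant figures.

12100 mg

LD = Css × Vd / F = 20.7 × 340 / 0.58 = 12130 mg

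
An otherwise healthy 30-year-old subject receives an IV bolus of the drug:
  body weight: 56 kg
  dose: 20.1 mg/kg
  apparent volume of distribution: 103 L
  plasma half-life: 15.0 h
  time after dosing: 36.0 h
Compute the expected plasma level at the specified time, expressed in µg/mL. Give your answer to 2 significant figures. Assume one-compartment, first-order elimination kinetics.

Total dose = 20.1 × 56 = 1126 mg
C₀ = Dose / Vd = 1126 / 103 = 10.93 mg/L
k = ln2 / t½ = 0.693147 / 15.0 = 0.04621 h⁻¹
C = C₀ · e^(−k·t) = 10.93 × e^(−0.04621 × 36.0)
  = 10.93 × 0.1895 = 2.071 mg/L
(2.071 mg/L = 2.071 µg/mL)

2.1 µg/mL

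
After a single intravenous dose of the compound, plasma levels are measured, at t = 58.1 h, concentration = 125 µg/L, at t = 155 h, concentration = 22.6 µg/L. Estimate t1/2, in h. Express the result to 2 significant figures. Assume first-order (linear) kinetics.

k = ln(C₁/C₂) / (t₂ − t₁) = ln(125/22.6) / (155 − 58.1)
  = 1.710 / 96.90 = 0.01765 h⁻¹
t½ = ln2 / k = 0.693147 / 0.01765 = 39.27 h

39 h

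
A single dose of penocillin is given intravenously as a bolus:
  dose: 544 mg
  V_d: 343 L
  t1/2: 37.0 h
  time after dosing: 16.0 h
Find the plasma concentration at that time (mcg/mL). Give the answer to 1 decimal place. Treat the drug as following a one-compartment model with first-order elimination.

C₀ = Dose / Vd = 544.0 / 343 = 1.586 mg/L
k = ln2 / t½ = 0.693147 / 37.0 = 0.01873 h⁻¹
C = C₀ · e^(−k·t) = 1.586 × e^(−0.01873 × 16.0)
  = 1.586 × 0.7411 = 1.175 mg/L
(1.175 mg/L = 1.175 mcg/mL)

1.2 mcg/mL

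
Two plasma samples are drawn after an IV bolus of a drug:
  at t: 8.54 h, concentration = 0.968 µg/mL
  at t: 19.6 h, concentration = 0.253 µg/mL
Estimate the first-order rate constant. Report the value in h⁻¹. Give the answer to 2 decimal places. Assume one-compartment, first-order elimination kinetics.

0.12 h⁻¹

k = ln(C₁/C₂) / (t₂ − t₁) = ln(0.968/0.253) / (19.6 − 8.54)
  = 1.342 / 11.06 = 0.1213 h⁻¹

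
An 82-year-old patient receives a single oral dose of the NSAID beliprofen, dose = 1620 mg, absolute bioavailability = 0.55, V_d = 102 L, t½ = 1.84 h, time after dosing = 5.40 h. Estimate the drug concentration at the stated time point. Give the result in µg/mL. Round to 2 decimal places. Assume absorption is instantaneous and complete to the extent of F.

1.14 µg/mL

Amount reaching circulation = F × Dose = 0.55 × 1620 = 891.0 mg
C₀ = F·Dose / Vd = 891.0 / 102 = 8.735 mg/L
k = ln2 / t½ = 0.693147 / 1.84 = 0.3767 h⁻¹
C = C₀ · e^(−k·t) = 8.735 × e^(−0.3767 × 5.40)
  = 8.735 × 0.1308 = 1.143 mg/L
(1.143 mg/L = 1.143 µg/mL)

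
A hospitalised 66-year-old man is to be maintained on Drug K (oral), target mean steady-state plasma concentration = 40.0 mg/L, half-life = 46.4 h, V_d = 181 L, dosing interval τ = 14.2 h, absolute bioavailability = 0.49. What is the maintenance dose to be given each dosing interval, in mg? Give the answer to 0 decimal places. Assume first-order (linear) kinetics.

3134 mg

k = ln2 / t½ = 0.693147 / 46.4 = 0.01494 h⁻¹
CL = k × Vd = 0.01494 × 181 = 2.704 L/h
At steady state, F × (Dose/τ) = Css × CL.
Dose = Css × CL × τ / F = 40.0 × 2.704 × 14.2 / 0.49 = 3134 mg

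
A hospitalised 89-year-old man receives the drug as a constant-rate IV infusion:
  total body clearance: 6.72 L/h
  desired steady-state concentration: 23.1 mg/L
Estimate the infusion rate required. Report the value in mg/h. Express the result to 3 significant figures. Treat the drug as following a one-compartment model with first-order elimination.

At steady state, infusion rate R₀ = Css × CL = 23.1 × 6.720 = 155.2 mg/h

155 mg/h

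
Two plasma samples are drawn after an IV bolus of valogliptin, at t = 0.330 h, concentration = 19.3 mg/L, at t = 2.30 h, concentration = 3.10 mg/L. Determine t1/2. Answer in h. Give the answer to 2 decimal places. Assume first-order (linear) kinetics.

0.75 h

k = ln(C₁/C₂) / (t₂ − t₁) = ln(19.3/3.10) / (2.30 − 0.330)
  = 1.829 / 1.970 = 0.9284 h⁻¹
t½ = ln2 / k = 0.693147 / 0.9284 = 0.7466 h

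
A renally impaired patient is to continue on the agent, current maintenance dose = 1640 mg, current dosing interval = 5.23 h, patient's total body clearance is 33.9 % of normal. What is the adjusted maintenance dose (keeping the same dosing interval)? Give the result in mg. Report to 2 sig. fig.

560 mg

To keep the same average steady-state level, dosing rate must scale with clearance.
CL ratio = 33.9 / 100 = 0.3390
New dose (same interval) = 1640 × 0.3390 = 556.0 mg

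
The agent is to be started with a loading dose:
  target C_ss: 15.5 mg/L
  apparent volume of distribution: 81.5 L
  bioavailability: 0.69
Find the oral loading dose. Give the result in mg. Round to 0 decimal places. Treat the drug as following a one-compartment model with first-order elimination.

1831 mg

LD = Css × Vd / F = 15.5 × 81.5 / 0.69 = 1831 mg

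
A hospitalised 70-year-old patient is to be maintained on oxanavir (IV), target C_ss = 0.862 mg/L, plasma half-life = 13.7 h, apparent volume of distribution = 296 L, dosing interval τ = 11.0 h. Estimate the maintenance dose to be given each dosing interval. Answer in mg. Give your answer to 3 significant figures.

142 mg

k = ln2 / t½ = 0.693147 / 13.7 = 0.05059 h⁻¹
CL = k × Vd = 0.05059 × 296 = 14.97 L/h
At steady state, Dose/τ = Css × CL.
Dose = Css × CL × τ = 0.862 × 14.97 × 11.0 = 141.9 mg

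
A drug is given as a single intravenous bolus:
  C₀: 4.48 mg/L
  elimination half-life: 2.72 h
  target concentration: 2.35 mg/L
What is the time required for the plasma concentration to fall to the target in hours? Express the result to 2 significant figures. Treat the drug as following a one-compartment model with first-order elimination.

k = ln2 / t½ = 0.693147 / 2.72 = 0.2548 h⁻¹
t = ln(C₀ / C) / k = ln(4.480 / 2.35) / 0.2548
  = ln(1.906) / 0.2548 = 0.6450 / 0.2548 = 2.531 h

2.5 h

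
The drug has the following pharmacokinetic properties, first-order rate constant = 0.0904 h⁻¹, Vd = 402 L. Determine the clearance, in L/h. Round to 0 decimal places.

CL = k × Vd = 0.0904 × 402 = 36.34 L/h

36 L/h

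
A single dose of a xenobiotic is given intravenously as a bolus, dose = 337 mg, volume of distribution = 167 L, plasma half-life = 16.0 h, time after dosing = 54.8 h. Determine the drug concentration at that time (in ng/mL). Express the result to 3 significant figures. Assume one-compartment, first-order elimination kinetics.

C₀ = Dose / Vd = 337.0 / 167 = 2.018 mg/L
k = ln2 / t½ = 0.693147 / 16.0 = 0.04332 h⁻¹
C = C₀ · e^(−k·t) = 2.018 × e^(−0.04332 × 54.8)
  = 2.018 × 0.09311 = 0.1879 mg/L
Convert: 0.1879 mg/L × 1000 = 187.9 ng/mL

188 ng/mL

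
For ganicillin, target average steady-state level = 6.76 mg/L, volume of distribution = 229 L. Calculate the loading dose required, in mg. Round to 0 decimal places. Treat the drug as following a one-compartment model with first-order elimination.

LD = Css × Vd = 6.76 × 229 = 1548 mg

1548 mg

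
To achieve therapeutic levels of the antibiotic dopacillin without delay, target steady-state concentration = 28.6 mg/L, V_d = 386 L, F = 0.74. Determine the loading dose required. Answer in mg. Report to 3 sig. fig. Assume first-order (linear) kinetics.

14900 mg

LD = Css × Vd / F = 28.6 × 386 / 0.74 = 14920 mg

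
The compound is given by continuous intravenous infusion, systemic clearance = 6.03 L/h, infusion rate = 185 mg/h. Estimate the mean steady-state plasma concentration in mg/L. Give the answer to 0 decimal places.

31 mg/L

At steady state Css = R₀ / CL = 185 / 6.030 = 30.68 mg/L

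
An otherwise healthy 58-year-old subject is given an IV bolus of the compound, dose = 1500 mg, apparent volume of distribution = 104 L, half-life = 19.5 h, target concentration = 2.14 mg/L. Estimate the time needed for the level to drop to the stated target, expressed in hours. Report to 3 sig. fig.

C₀ = Dose / Vd = 1500 / 104 = 14.42 mg/L
k = ln2 / t½ = 0.693147 / 19.5 = 0.03555 h⁻¹
t = ln(C₀ / C) / k = ln(14.42 / 2.14) / 0.03555
  = ln(6.738) / 0.03555 = 1.908 / 0.03555 = 53.67 h

53.7 h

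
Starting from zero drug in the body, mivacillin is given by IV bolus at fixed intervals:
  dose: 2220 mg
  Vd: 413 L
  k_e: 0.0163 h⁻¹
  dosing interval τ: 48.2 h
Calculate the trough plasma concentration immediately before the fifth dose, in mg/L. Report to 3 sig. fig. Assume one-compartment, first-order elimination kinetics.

4.31 mg/L

C₀ per dose = Dose / Vd = 2220 / 413 = 5.375 mg/L
Fraction remaining after one interval: r = e^(−kτ) = e^(−0.01630 × 48.2) = 0.4558
Before dose 5, 4 doses have been given (aged 1τ, 2τ, 3τ, 4τ).
C_trough = C₀ × (r + r² + … + r^4) = C₀ × r(1−r^4)/(1−r)
        = 5.375 × 0.4558 × (1 − 0.04316) / (1 − 0.4558) = 4.308 mg/L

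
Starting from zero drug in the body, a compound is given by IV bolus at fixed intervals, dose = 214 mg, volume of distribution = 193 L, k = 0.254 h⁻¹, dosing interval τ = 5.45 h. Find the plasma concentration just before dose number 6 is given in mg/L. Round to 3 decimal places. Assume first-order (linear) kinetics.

C₀ per dose = Dose / Vd = 214 / 193 = 1.109 mg/L
Fraction remaining after one interval: r = e^(−kτ) = e^(−0.2540 × 5.45) = 0.2505
Before dose 6, 5 doses have been given (aged 1τ, 2τ, 3τ, 4τ, 5τ).
C_trough = C₀ × (r + r² + … + r^5) = C₀ × r(1−r^5)/(1−r)
        = 1.109 × 0.2505 × (1 − 0.0009864) / (1 − 0.2505) = 0.3703 mg/L

0.370 mg/L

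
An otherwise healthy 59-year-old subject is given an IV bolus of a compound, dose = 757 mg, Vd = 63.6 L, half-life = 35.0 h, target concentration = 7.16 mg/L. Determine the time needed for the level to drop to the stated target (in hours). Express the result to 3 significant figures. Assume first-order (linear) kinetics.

25.7 h

C₀ = Dose / Vd = 757.0 / 63.6 = 11.90 mg/L
k = ln2 / t½ = 0.693147 / 35.0 = 0.01980 h⁻¹
t = ln(C₀ / C) / k = ln(11.90 / 7.16) / 0.01980
  = ln(1.662) / 0.01980 = 0.5080 / 0.01980 = 25.66 h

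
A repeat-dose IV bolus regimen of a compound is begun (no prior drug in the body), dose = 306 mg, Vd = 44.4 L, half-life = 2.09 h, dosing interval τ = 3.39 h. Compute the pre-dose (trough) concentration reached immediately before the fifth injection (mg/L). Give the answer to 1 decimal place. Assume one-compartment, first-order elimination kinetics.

C₀ per dose = Dose / Vd = 306 / 44.4 = 6.892 mg/L
k = ln2 / t½ = 0.693147 / 2.09 = 0.3316 h⁻¹
Fraction remaining after one interval: r = e^(−kτ) = e^(−0.3316 × 3.39) = 0.3249
Before dose 5, 4 doses have been given (aged 1τ, 2τ, 3τ, 4τ).
C_trough = C₀ × (r + r² + … + r^4) = C₀ × r(1−r^4)/(1−r)
        = 6.892 × 0.3249 × (1 − 0.01114) / (1 − 0.3249) = 3.280 mg/L

3.3 mg/L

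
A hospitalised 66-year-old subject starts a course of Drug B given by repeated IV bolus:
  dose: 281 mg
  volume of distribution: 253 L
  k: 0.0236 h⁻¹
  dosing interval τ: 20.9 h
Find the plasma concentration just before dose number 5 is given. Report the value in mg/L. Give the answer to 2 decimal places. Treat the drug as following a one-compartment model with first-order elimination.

1.50 mg/L

C₀ per dose = Dose / Vd = 281 / 253 = 1.111 mg/L
Fraction remaining after one interval: r = e^(−kτ) = e^(−0.02360 × 20.9) = 0.6106
Before dose 5, 4 doses have been given (aged 1τ, 2τ, 3τ, 4τ).
C_trough = C₀ × (r + r² + … + r^4) = C₀ × r(1−r^4)/(1−r)
        = 1.111 × 0.6106 × (1 − 0.1390) / (1 − 0.6106) = 1.500 mg/L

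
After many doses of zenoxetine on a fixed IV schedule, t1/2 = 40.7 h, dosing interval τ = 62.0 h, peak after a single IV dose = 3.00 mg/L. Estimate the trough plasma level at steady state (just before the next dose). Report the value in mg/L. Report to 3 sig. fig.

1.60 mg/L

k = ln2 / t½ = 0.693147 / 40.7 = 0.01703 h⁻¹
e^(−kτ) = e^(−0.01703 × 62.0) = 0.3479
Accumulation ratio R = 1 / (1 − e^(−kτ)) = 1 / (1 − 0.3479) = 1.534
Steady-state trough = C₀ × R × e^(−kτ) = 3.00 × 1.534 × 0.3479 = 1.601 mg/L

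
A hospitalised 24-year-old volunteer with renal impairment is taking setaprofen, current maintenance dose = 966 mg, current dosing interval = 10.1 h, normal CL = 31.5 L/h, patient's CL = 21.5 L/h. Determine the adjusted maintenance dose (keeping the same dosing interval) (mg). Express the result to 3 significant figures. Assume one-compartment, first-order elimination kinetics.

To keep the same average steady-state level, dosing rate must scale with clearance.
CL ratio = 21.5 / 31.5 = 0.6825
New dose (same interval) = 966 × 0.6825 = 659.3 mg

659 mg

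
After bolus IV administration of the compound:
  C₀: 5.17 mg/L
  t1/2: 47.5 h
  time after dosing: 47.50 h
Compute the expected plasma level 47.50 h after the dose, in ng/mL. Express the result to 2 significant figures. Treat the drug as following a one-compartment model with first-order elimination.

2600 ng/mL

k = ln2 / t½ = 0.693147 / 47.5 = 0.01459 h⁻¹
t / t½ = 47.50 / 47.5 = 1 half-lives
C = C₀ × (1/2)^1 = 5.170 × 0.5000 = 2.585 mg/L
Convert: 2.585 mg/L × 1000 = 2585 ng/mL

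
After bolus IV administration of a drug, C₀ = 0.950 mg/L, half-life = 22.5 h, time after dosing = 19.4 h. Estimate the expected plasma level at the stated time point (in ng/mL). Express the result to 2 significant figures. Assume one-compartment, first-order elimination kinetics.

k = ln2 / t½ = 0.693147 / 22.5 = 0.03081 h⁻¹
C = C₀ · e^(−k·t) = 0.9500 × e^(−0.03081 × 19.4)
  = 0.9500 × 0.5501 = 0.5226 mg/L
Convert: 0.5226 mg/L × 1000 = 522.6 ng/mL

520 ng/mL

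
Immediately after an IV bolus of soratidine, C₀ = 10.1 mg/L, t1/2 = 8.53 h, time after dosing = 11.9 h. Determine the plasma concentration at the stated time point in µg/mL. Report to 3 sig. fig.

k = ln2 / t½ = 0.693147 / 8.53 = 0.08126 h⁻¹
C = C₀ · e^(−k·t) = 10.10 × e^(−0.08126 × 11.9)
  = 10.10 × 0.3802 = 3.840 mg/L
(3.840 mg/L = 3.840 µg/mL)

3.84 µg/mL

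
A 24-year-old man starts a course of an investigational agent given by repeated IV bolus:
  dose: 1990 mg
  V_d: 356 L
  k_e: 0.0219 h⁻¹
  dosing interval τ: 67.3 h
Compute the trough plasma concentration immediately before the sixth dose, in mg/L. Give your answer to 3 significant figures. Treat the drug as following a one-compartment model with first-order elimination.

1.66 mg/L

C₀ per dose = Dose / Vd = 1990 / 356 = 5.590 mg/L
Fraction remaining after one interval: r = e^(−kτ) = e^(−0.02190 × 67.3) = 0.2290
Before dose 6, 5 doses have been given (aged 1τ, 2τ, 3τ, 4τ, 5τ).
C_trough = C₀ × (r + r² + … + r^5) = C₀ × r(1−r^5)/(1−r)
        = 5.590 × 0.2290 × (1 − 0.0006298) / (1 − 0.2290) = 1.659 mg/L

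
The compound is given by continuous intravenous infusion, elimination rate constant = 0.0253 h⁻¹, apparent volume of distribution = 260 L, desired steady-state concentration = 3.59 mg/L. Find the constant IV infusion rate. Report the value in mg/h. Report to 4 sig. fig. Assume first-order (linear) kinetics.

23.62 mg/h

CL = k × Vd = 0.02530 × 260 = 6.578 L/h
At steady state, infusion rate R₀ = Css × CL = 3.59 × 6.578 = 23.62 mg/h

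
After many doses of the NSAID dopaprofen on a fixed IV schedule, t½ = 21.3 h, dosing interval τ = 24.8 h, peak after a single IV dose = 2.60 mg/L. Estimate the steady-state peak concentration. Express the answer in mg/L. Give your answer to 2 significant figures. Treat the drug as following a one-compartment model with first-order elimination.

k = ln2 / t½ = 0.693147 / 21.3 = 0.03254 h⁻¹
e^(−kτ) = e^(−0.03254 × 24.8) = 0.4462
Accumulation ratio R = 1 / (1 − e^(−kτ)) = 1 / (1 − 0.4462) = 1.806
Steady-state peak = C₀ × R = 2.60 × 1.806 = 4.696 mg/L

4.7 mg/L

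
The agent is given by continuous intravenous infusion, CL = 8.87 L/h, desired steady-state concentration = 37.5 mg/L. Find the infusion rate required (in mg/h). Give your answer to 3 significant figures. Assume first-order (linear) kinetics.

333 mg/h

At steady state, infusion rate R₀ = Css × CL = 37.5 × 8.870 = 332.6 mg/h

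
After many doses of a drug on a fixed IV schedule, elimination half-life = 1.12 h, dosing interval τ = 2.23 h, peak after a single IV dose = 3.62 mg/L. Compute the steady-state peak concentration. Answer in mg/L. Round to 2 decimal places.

4.84 mg/L

k = ln2 / t½ = 0.693147 / 1.12 = 0.6189 h⁻¹
e^(−kτ) = e^(−0.6189 × 2.23) = 0.2515
Accumulation ratio R = 1 / (1 − e^(−kτ)) = 1 / (1 − 0.2515) = 1.336
Steady-state peak = C₀ × R = 3.62 × 1.336 = 4.836 mg/L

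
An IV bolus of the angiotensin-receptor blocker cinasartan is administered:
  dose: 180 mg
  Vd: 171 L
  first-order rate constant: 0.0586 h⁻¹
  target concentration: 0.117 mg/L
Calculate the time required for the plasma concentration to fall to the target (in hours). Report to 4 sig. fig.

C₀ = Dose / Vd = 180.0 / 171 = 1.053 mg/L
t = ln(C₀ / C) / k = ln(1.053 / 0.117) / 0.05860
  = ln(9.000) / 0.05860 = 2.197 / 0.05860 = 37.49 h

37.49 h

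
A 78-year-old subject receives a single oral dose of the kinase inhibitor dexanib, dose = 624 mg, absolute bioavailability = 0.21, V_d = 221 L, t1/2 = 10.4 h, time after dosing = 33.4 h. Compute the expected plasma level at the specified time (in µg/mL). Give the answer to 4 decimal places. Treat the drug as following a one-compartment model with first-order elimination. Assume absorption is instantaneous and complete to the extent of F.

0.0640 µg/mL

Amount reaching circulation = F × Dose = 0.21 × 624.0 = 131.0 mg
C₀ = F·Dose / Vd = 131.0 / 221 = 0.5928 mg/L
k = ln2 / t½ = 0.693147 / 10.4 = 0.06665 h⁻¹
C = C₀ · e^(−k·t) = 0.5928 × e^(−0.06665 × 33.4)
  = 0.5928 × 0.1079 = 0.06396 mg/L
(0.06396 mg/L = 0.06396 µg/mL)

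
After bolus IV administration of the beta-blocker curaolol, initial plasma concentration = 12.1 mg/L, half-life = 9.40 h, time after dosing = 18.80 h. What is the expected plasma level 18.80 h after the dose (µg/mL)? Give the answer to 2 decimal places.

3.03 µg/mL

k = ln2 / t½ = 0.693147 / 9.40 = 0.07374 h⁻¹
t / t½ = 18.80 / 9.40 = 2 half-lives
C = C₀ × (1/2)^2 = 12.10 × 0.2500 = 3.025 mg/L
(3.025 mg/L = 3.025 µg/mL)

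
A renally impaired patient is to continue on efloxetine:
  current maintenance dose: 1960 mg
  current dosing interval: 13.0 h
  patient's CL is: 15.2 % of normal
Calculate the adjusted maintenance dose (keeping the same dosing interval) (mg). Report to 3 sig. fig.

To keep the same average steady-state level, dosing rate must scale with clearance.
CL ratio = 15.2 / 100 = 0.1520
New dose (same interval) = 1960 × 0.1520 = 297.9 mg

298 mg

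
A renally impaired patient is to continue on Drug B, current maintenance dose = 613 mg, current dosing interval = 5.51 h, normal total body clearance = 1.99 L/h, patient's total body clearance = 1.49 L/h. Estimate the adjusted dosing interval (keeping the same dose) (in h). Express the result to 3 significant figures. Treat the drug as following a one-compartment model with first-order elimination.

To keep the same average steady-state level, dosing rate must scale with clearance.
CL ratio = 1.49 / 1.99 = 0.7487
New interval (same dose) = 5.51 / 0.7487 = 7.359 h

7.36 h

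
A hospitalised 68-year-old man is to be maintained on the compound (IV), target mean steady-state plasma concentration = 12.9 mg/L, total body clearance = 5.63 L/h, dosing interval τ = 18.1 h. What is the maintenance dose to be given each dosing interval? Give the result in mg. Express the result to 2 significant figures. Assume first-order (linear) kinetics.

At steady state, Dose/τ = Css × CL.
Dose = Css × CL × τ = 12.9 × 5.630 × 18.1 = 1315 mg

1300 mg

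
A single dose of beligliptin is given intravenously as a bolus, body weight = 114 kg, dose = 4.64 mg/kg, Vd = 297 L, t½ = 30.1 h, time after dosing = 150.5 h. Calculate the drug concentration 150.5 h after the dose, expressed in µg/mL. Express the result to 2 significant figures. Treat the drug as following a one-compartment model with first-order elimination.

0.056 µg/mL

Total dose = 4.64 × 114 = 529.0 mg
C₀ = Dose / Vd = 529.0 / 297 = 1.781 mg/L
k = ln2 / t½ = 0.693147 / 30.1 = 0.02303 h⁻¹
t / t½ = 150.5 / 30.1 = 5 half-lives
C = C₀ × (1/2)^5 = 1.781 × 0.03125 = 0.05566 mg/L
(0.05566 mg/L = 0.05566 µg/mL)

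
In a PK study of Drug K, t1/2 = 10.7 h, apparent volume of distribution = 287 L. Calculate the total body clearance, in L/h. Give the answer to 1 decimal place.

18.6 L/h

k = ln2 / t½ = 0.693147 / 10.7 = 0.06478 h⁻¹
CL = k × Vd = 0.06478 × 287 = 18.59 L/h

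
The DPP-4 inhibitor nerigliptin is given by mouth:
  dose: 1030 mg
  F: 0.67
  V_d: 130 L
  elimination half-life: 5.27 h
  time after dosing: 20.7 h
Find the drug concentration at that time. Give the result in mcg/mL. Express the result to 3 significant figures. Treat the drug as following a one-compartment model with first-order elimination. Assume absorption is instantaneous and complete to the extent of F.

0.349 mcg/mL

Amount reaching circulation = F × Dose = 0.67 × 1030 = 690.1 mg
C₀ = F·Dose / Vd = 690.1 / 130 = 5.308 mg/L
k = ln2 / t½ = 0.693147 / 5.27 = 0.1315 h⁻¹
C = C₀ · e^(−k·t) = 5.308 × e^(−0.1315 × 20.7)
  = 5.308 × 0.06574 = 0.3489 mg/L
(0.3489 mg/L = 0.3489 mcg/mL)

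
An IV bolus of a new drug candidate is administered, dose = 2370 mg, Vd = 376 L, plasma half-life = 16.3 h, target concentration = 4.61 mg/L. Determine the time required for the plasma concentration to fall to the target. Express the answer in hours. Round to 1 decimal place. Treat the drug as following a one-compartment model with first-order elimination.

C₀ = Dose / Vd = 2370 / 376 = 6.303 mg/L
k = ln2 / t½ = 0.693147 / 16.3 = 0.04252 h⁻¹
t = ln(C₀ / C) / k = ln(6.303 / 4.61) / 0.04252
  = ln(1.367) / 0.04252 = 0.3126 / 0.04252 = 7.352 h

7.4 h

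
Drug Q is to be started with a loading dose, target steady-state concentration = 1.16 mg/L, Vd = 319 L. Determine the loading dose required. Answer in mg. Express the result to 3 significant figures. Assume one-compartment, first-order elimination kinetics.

370 mg

LD = Css × Vd = 1.16 × 319 = 370.0 mg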